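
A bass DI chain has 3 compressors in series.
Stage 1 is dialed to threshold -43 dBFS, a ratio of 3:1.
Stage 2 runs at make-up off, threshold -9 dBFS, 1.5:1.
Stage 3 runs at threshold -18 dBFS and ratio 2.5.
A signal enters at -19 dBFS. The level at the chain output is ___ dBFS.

Stage 1: 24 dB above -43 dBFS, reduced 3:1 to 8 dB above → -35 dBFS.
Stage 2: -35 dBFS ≤ -9 dBFS, so stage 2 doesn't engage; output -35 dBFS.
Stage 3: -35 dBFS is at or below the -18 dBFS threshold — no compression; output -35 dBFS.

-35 dBFS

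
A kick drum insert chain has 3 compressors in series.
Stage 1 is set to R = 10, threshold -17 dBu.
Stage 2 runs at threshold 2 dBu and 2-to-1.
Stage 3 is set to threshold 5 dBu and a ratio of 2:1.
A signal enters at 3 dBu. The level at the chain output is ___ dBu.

-15 dBu

Stage 1: 3 dBu is 20 dB over -17 dBu; at 10:1 that becomes 2 dB over, giving -15 dBu.
Stage 2: below threshold (-15 ≤ 2); passes unchanged; output -15 dBu.
Stage 3: below threshold (-15 ≤ 5); passes unchanged; output -15 dBu.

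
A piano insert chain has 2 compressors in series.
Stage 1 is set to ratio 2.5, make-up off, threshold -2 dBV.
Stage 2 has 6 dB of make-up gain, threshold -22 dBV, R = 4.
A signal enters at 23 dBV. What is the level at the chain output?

Stage 1: overshoot 25 dB → 25/2.5 = 10 dB → 8 dBV.
Stage 2: 30 dB above -22 dBV, reduced 4:1 to 7.5 dB above → -14.5 dBV; +6 dB make-up → -8.5 dBV.

-8.5 dBV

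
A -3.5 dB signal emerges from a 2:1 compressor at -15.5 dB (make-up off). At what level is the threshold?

-27.5 dB

Gain reduction = -3.5 − (-15.5) = 12 dB; output overshoot = GR / (R − 1) = 12 / 1 = 12 dB.
Threshold = output − output overshoot = -15.5 − 12 = -27.5 dB.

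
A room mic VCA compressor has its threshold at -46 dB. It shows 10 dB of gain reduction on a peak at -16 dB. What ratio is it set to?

Input overshoot = -16 − (-46) = 30 dB.
Output overshoot = 30 − 10 = 20 dB.
Ratio = input overshoot / output overshoot = 30 / 20 = 1.5.

1.5:1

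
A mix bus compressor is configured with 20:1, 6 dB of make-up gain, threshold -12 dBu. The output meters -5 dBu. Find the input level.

Stripping the +6 dB make-up gives -11 dBu at the gain stage.
That's 1 dB above the -12 dBu threshold.
Undo the ratio: input overshoot = 1 × 20 = 20 dB, giving input = 8 dBu.

8 dBu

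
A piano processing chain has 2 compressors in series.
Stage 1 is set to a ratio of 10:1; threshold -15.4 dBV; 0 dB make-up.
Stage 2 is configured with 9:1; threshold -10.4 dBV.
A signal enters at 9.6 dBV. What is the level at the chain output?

Stage 1: 9.6 dBV is 25 dB over -15.4 dBV; at 10:1 that becomes 2.5 dB over, giving -12.9 dBV.
Stage 2: -12.9 dBV ≤ -10.4 dBV, so stage 2 doesn't engage; output -12.9 dBV.

-12.9 dBV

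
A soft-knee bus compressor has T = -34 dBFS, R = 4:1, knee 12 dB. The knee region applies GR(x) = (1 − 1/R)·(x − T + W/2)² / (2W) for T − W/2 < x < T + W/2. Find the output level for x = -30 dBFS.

x − T + W/2 = -30 − (-34) + 6 = 10.
GR = (1 − 1/4) × 10² / 24 = 0.75 × 100 / 24 = 3.125 dB.
Output = -30 − 3.125 = -33.125 dBFS.

-33.125 dBFS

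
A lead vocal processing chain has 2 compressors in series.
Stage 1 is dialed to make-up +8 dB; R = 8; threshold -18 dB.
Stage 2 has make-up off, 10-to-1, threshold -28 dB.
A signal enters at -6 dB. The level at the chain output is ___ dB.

Stage 1: 12 dB above -18 dB, reduced 8:1 to 1.5 dB above → -16.5 dB; +8 dB make-up → -8.5 dB.
Stage 2: overshoot 19.5 dB → 19.5/10 = 1.95 dB → -26.05 dB.

-26.05 dB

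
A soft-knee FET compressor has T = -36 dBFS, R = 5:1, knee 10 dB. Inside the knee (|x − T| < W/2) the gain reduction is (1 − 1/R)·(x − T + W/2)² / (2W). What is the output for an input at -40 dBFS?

x − T + W/2 = -40 − (-36) + 5 = 1.
GR = (1 − 1/5) × 1² / 20 = 0.8 × 1 / 20 = 0.04 dB.
Output = -40 − 0.04 = -40.04 dBFS.

-40.04 dBFS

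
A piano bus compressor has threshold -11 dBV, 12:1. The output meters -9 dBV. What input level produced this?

That's 2 dB above the -11 dBV threshold.
Input overshoot = R × output overshoot = 24 dB → input = -11 + 24 = 13 dBV.

13 dBV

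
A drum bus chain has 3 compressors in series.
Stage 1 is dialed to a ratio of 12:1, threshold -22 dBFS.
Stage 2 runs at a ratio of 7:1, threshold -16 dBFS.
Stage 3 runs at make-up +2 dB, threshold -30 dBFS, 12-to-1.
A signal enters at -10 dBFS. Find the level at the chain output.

-27.25 dBFS

Stage 1: overshoot 12 dB → 12/12 = 1 dB → -21 dBFS.
Stage 2: -21 dBFS ≤ -16 dBFS, so stage 2 doesn't engage; output -21 dBFS.
Stage 3: overshoot 9 dB → 9/12 = 0.75 dB → -29.25 dBFS; +2 dB make-up → -27.25 dBFS.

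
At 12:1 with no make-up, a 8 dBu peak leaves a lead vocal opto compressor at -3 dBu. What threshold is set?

Input is 12 dB above T (since output overshoot × R = input overshoot: (-3 − T)·12 = 8 − T gives T = -4 dBu).
Check: -4 + (8 − (-4))/12 = -4 + 1 = -3 dBu. ✓

-4 dBu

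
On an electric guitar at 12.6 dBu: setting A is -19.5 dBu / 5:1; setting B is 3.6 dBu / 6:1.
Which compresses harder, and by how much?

A: overshoot 32.1 dB → output overshoot 6.42 dB → GR 25.68 dB.
B: overshoot 9 dB → output overshoot 1.5 dB → GR 7.5 dB.
A applies 18.18 dB more gain reduction.

A, by 18.18 dB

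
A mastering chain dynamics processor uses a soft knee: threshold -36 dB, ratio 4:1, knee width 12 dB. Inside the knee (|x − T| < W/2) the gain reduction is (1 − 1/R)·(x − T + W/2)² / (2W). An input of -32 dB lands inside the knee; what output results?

-35.125 dB

x − T + W/2 = -32 − (-36) + 6 = 10.
GR = (1 − 1/4) × 10² / 24 = 0.75 × 100 / 24 = 3.125 dB.
Output = -32 − 3.125 = -35.125 dB.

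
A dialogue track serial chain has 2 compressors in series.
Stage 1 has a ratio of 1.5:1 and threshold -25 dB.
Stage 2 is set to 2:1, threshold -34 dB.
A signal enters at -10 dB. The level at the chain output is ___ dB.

Stage 1: overshoot 15 dB → 15/1.5 = 10 dB → -15 dB.
Stage 2: 19 dB above -34 dB, reduced 2:1 to 9.5 dB above → -24.5 dB.

-24.5 dB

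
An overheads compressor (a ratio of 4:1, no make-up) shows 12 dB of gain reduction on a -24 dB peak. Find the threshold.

-40 dB

Input is 16 dB above T (since output overshoot × R = input overshoot: (-36 − T)·4 = -24 − T gives T = -40 dB).
Check: -40 + (-24 − (-40))/4 = -40 + 4 = -36 dB. ✓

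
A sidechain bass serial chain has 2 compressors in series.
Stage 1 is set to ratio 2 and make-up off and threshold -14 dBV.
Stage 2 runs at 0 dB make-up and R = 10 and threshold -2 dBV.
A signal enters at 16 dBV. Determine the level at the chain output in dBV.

-1.7 dBV

Stage 1: 30 dB above -14 dBV, reduced 2:1 to 15 dB above → 1 dBV.
Stage 2: overshoot 3 dB → 3/10 = 0.3 dB → -1.7 dBV.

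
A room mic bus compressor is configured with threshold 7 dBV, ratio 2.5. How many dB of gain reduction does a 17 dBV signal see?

The signal is 10 dB above threshold.
A 2.5:1 ratio leaves 4 dB of that excess.
Gain reduction = 10 − 4 = 6 dB.

6 dB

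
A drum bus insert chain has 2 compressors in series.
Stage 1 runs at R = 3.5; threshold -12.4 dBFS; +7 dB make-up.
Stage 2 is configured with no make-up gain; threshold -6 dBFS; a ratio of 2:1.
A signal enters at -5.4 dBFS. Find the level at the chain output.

Stage 1: 7 dB above -12.4 dBFS, reduced 3.5:1 to 2 dB above → -10.4 dBFS; +7 dB make-up → -3.4 dBFS.
Stage 2: -3.4 dBFS is 2.6 dB over -6 dBFS; at 2:1 that becomes 1.3 dB over, giving -4.7 dBFS.

-4.7 dBFS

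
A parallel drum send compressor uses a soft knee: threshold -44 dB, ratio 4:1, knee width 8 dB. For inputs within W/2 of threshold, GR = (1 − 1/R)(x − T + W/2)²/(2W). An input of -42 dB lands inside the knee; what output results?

x − T + W/2 = -42 − (-44) + 4 = 6.
GR = (1 − 1/4) × 6² / 16 = 0.75 × 36 / 16 = 1.6875 dB.
Output = -42 − 1.6875 = -43.6875 dB.

-43.6875 dB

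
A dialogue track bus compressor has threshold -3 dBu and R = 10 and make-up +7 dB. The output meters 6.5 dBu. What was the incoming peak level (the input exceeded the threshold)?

22 dBu

Stripping the +7 dB make-up gives -0.5 dBu at the gain stage.
Post-compression overshoot = -0.5 − (-3) = 2.5 dB.
Undo the ratio: input overshoot = 2.5 × 10 = 25 dB, giving input = 22 dBu.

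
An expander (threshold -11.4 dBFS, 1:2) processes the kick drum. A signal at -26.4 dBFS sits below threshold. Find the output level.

Undershoot = (-11.4) − (-26.4) = 15 dB.
At 1:2, that expands to 30 dB under threshold.
Output = -11.4 − 30 = -41.4 dBFS.

-41.4 dBFS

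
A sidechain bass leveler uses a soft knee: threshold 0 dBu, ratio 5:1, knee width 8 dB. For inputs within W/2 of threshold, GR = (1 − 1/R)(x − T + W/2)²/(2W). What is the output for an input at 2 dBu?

x − T + W/2 = 2 − 0 + 4 = 6.
GR = (1 − 1/5) × 6² / 16 = 0.8 × 36 / 16 = 1.8 dB.
Output = 2 − 1.8 = 0.2 dBu.

0.2 dBu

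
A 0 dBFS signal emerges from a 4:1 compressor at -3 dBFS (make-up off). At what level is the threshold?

-4 dBFS

Gain reduction = 0 − (-3) = 3 dB; output overshoot = GR / (R − 1) = 3 / 3 = 1 dB.
Threshold = output − output overshoot = -3 − 1 = -4 dBFS.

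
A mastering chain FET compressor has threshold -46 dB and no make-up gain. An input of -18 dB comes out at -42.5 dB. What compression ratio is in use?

Input overshoot = -18 − (-46) = 28 dB; output overshoot = -42.5 − (-46) = 3.5 dB.
Ratio = 28 / 3.5 = 8.

8:1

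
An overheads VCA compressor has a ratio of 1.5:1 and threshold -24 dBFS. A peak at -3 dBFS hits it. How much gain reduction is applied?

7 dB

-3 dBFS exceeds the threshold by 21 dB.
A 1.5:1 ratio leaves 14 dB of that excess.
So the signal is attenuated by 21 − 14 = 7 dB.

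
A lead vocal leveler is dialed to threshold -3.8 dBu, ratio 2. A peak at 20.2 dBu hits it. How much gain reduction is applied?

20.2 dBu exceeds the threshold by 24 dB.
After 2:1 compression the overshoot becomes 24/2 = 12 dB.
GR = overshoot in − overshoot out = 24 − 12 = 12 dB.

12 dB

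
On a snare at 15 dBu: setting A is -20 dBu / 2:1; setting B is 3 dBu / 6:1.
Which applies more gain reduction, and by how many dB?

A, by 7.5 dB

A: overshoot 35 dB → output overshoot 17.5 dB → GR 17.5 dB.
B: overshoot 12 dB → output overshoot 2 dB → GR 10 dB.
A reduces 7.5 dB more.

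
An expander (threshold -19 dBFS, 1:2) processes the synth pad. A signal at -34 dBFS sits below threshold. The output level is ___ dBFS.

-49 dBFS

Undershoot = (-19) − (-34) = 15 dB.
At 1:2, that expands to 30 dB under threshold.
Output = -19 − 30 = -49 dBFS.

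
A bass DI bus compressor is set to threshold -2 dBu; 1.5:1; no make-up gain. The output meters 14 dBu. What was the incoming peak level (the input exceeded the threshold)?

22 dBu

The compressed level sits 14 − (-2) = 16 dB over threshold.
Before 1.5:1 compression the overshoot was 16 × 1.5 = 24 dB, so input = -2 + 24 = 22 dBu.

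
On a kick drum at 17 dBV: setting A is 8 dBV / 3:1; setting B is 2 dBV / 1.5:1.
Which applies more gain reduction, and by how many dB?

A: 9 dB over, compressed to 3 dB over, so 6 dB of GR.
B: 15 dB over, compressed to 10 dB over, so 5 dB of GR.
Difference: 1 dB in favour of A.

A, by 1 dB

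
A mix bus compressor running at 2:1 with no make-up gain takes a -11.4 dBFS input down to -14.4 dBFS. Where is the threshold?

Let T be the threshold. Output overshoot = (input overshoot)/R, so -14.4 − T = (-11.4 − T)/2.
2·(-14.4 − T) = -11.4 − T → 1·T = -28.8 − (-11.4) = -17.4.
T = -17.4/1 = -17.4 dBFS.

-17.4 dBFS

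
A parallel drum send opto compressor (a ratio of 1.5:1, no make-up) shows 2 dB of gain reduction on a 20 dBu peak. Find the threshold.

Let T be the threshold. Output overshoot = (input overshoot)/R, so 18 − T = (20 − T)/1.5.
1.5·(18 − T) = 20 − T → 0.5·T = 27 − 20 = 7.
T = 7/0.5 = 14 dBu.

14 dBu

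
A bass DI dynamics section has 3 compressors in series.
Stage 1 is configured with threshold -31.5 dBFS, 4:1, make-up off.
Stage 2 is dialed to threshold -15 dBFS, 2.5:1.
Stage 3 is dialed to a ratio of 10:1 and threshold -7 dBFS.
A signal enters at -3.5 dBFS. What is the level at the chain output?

-24.5 dBFS

Stage 1: overshoot 28 dB → 28/4 = 7 dB → -24.5 dBFS.
Stage 2: -24.5 dBFS ≤ -15 dBFS, so stage 2 doesn't engage; output -24.5 dBFS.
Stage 3: -24.5 dBFS is at or below the -7 dBFS threshold — no compression; output -24.5 dBFS.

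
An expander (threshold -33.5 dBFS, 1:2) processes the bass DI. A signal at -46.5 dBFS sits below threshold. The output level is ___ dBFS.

Undershoot = (-33.5) − (-46.5) = 13 dB.
At 1:2, that expands to 26 dB under threshold.
Output = -33.5 − 26 = -59.5 dBFS.

-59.5 dBFS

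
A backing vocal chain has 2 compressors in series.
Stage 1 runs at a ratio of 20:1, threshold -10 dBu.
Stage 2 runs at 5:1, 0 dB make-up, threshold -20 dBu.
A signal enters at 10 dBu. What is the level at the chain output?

Stage 1: overshoot 20 dB → 20/20 = 1 dB → -9 dBu.
Stage 2: overshoot 11 dB → 11/5 = 2.2 dB → -17.8 dBu.

-17.8 dBu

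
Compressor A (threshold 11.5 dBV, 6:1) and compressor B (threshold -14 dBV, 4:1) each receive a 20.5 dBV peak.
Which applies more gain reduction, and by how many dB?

A: overshoot 9 dB → output overshoot 1.5 dB → GR 7.5 dB.
B: overshoot 34.5 dB → output overshoot 8.625 dB → GR 25.875 dB.
B reduces 18.375 dB more.

B, by 18.375 dB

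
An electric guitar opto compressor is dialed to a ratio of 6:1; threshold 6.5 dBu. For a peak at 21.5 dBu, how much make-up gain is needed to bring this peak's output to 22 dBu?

13 dB

Overshoot 15 dB → 15/6 = 2.5 dB after compression, so the compressed level is 6.5 + 2.5 = 9 dBu.
Make-up = target − compressed = 22 − 9 = 13 dB.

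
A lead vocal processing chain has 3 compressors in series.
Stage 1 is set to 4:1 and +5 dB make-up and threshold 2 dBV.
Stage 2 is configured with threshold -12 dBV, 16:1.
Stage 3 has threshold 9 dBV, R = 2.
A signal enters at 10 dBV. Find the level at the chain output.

Stage 1: overshoot 8 dB → 8/4 = 2 dB → 4 dBV; +5 dB make-up → 9 dBV.
Stage 2: overshoot 21 dB → 21/16 = 1.3125 dB → -10.6875 dBV.
Stage 3: -10.6875 dBV ≤ 9 dBV, so stage 3 doesn't engage; output -10.6875 dBV.

-10.6875 dBV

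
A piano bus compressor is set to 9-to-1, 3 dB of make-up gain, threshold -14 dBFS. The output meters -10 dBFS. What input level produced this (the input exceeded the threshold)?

Before make-up, the level was -10 − 3 = -13 dBFS.
That's 1 dB above the -14 dBFS threshold.
Input overshoot = R × output overshoot = 9 dB → input = -14 + 9 = -5 dBFS.

-5 dBFS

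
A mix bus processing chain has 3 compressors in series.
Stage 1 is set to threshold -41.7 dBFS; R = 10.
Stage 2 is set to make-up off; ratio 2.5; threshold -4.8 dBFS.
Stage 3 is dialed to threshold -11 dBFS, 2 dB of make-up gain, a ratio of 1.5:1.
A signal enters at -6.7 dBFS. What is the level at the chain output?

-36.2 dBFS

Stage 1: overshoot 35 dB → 35/10 = 3.5 dB → -38.2 dBFS.
Stage 2: -38.2 dBFS ≤ -4.8 dBFS, so stage 2 doesn't engage; output -38.2 dBFS.
Stage 3: -38.2 dBFS ≤ -11 dBFS, so stage 3 doesn't engage; make-up brings it to -36.2 dBFS.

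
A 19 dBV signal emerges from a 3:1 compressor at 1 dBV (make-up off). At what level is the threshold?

-8 dBV

Input is 27 dB above T (since output overshoot × R = input overshoot: (1 − T)·3 = 19 − T gives T = -8 dBV).
Check: -8 + (19 − (-8))/3 = -8 + 9 = 1 dBV. ✓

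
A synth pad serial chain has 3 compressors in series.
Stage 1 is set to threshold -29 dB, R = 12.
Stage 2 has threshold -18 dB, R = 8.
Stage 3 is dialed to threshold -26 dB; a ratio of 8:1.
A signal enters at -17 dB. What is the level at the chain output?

-28 dB

Stage 1: 12 dB above -29 dB, reduced 12:1 to 1 dB above → -28 dB.
Stage 2: -28 dB ≤ -18 dB, so stage 2 doesn't engage; output -28 dB.
Stage 3: below threshold (-28 ≤ -26); passes unchanged; output -28 dB.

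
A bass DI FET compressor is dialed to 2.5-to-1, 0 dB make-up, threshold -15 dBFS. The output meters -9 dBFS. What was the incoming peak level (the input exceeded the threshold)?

The compressed level sits -9 − (-15) = 6 dB over threshold.
Input overshoot = R × output overshoot = 15 dB → input = -15 + 15 = 0 dBFS.

0 dBFS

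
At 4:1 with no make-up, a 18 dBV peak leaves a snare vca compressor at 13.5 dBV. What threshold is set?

12 dBV

Let T be the threshold. Output overshoot = (input overshoot)/R, so 13.5 − T = (18 − T)/4.
4·(13.5 − T) = 18 − T → 3·T = 54 − 18 = 36.
T = 36/3 = 12 dBV.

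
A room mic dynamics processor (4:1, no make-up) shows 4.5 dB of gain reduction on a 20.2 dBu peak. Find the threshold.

Gain reduction = 20.2 − 15.7 = 4.5 dB; output overshoot = GR / (R − 1) = 4.5 / 3 = 1.5 dB.
Threshold = output − output overshoot = 15.7 − 1.5 = 14.2 dBu.

14.2 dBu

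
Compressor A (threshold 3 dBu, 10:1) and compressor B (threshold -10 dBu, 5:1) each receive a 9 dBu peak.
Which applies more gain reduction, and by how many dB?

B, by 9.8 dB

A: GR = 6 − 6/10 = 5.4 dB.
B: GR = 19 − 19/5 = 15.2 dB.
B applies 9.8 dB more gain reduction.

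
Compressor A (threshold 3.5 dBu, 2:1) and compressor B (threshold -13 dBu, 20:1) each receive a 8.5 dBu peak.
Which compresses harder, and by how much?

A: 5 dB over, compressed to 2.5 dB over, so 2.5 dB of GR.
B: 21.5 dB over, compressed to 1.075 dB over, so 20.425 dB of GR.
B applies 17.925 dB more gain reduction.

B, by 17.925 dB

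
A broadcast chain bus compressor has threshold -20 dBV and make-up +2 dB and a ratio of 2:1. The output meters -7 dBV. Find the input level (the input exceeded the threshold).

2 dBV

Before make-up, the level was -7 − 2 = -9 dBV.
The compressed level sits -9 − (-20) = 11 dB over threshold.
Input overshoot = R × output overshoot = 22 dB → input = -20 + 22 = 2 dBV.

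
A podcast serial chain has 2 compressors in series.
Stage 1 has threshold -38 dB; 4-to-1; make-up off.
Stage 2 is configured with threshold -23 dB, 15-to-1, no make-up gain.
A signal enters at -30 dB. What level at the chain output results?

Stage 1: -30 dB is 8 dB over -38 dB; at 4:1 that becomes 2 dB over, giving -36 dB.
Stage 2: -36 dB is at or below the -23 dB threshold — no compression; output -36 dB.

-36 dB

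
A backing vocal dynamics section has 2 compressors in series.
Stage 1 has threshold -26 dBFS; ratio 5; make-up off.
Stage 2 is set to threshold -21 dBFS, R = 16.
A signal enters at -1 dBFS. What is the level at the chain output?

-21 dBFS

Stage 1: overshoot 25 dB → 25/5 = 5 dB → -21 dBFS.
Stage 2: -21 dBFS ≤ -21 dBFS, so stage 2 doesn't engage; output -21 dBFS.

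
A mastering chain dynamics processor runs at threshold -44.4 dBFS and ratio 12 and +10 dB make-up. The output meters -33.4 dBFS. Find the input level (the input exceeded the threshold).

Before make-up, the level was -33.4 − 10 = -43.4 dBFS.
That's 1 dB above the -44.4 dBFS threshold.
Undo the ratio: input overshoot = 1 × 12 = 12 dB, giving input = -32.4 dBFS.

-32.4 dBFS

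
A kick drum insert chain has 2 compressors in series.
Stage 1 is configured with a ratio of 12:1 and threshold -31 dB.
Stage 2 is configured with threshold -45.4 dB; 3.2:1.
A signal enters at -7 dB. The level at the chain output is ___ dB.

-40.275 dB

Stage 1: -7 dB is 24 dB over -31 dB; at 12:1 that becomes 2 dB over, giving -29 dB.
Stage 2: 16.4 dB above -45.4 dB, reduced 3.2:1 to 5.125 dB above → -40.275 dB.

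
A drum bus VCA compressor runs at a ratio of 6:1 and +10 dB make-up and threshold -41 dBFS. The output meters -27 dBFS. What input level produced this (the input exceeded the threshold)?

-17 dBFS

Remove make-up: -27 − 10 = -37 dBFS.
That's 4 dB above the -41 dBFS threshold.
Input overshoot = R × output overshoot = 24 dB → input = -41 + 24 = -17 dBFS.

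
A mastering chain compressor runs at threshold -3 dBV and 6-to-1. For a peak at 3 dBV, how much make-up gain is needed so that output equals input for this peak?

Without make-up, output = threshold + overshoot/6 = -3 + 1 = -2 dBV.
Gap to target: 5 dB.

5 dB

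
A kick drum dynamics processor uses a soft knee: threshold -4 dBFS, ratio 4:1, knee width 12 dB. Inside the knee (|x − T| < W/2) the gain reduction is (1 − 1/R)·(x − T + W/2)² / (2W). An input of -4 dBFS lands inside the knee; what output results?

x − T + W/2 = -4 − (-4) + 6 = 6.
GR = (1 − 1/4) × 6² / 24 = 0.75 × 36 / 24 = 1.125 dB.
Output = -4 − 1.125 = -5.125 dBFS.

-5.125 dBFS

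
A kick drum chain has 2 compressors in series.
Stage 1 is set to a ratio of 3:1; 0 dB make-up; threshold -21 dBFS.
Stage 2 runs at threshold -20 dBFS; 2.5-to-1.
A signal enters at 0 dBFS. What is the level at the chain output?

Stage 1: 21 dB above -21 dBFS, reduced 3:1 to 7 dB above → -14 dBFS.
Stage 2: 6 dB above -20 dBFS, reduced 2.5:1 to 2.4 dB above → -17.6 dBFS.

-17.6 dBFS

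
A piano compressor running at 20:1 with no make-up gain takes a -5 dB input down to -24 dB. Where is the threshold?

-25 dB

Let T be the threshold. Output overshoot = (input overshoot)/R, so -24 − T = (-5 − T)/20.
20·(-24 − T) = -5 − T → 19·T = -480 − (-5) = -475.
T = -475/19 = -25 dB.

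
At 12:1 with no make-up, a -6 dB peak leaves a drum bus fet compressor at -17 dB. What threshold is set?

Input is 12 dB above T (since output overshoot × R = input overshoot: (-17 − T)·12 = -6 − T gives T = -18 dB).
Check: -18 + (-6 − (-18))/12 = -18 + 1 = -17 dB. ✓

-18 dB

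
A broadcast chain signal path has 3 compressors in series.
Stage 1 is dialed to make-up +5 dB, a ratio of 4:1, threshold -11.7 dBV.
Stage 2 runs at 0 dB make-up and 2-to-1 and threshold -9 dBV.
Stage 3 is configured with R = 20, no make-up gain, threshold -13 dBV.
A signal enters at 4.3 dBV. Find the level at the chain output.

Stage 1: 4.3 dBV is 16 dB over -11.7 dBV; at 4:1 that becomes 4 dB over, giving -7.7 dBV; +5 dB make-up → -2.7 dBV.
Stage 2: 6.3 dB above -9 dBV, reduced 2:1 to 3.15 dB above → -5.85 dBV.
Stage 3: -5.85 dBV is 7.15 dB over -13 dBV; at 20:1 that becomes 0.3575 dB over, giving -12.6425 dBV.

-12.6425 dBV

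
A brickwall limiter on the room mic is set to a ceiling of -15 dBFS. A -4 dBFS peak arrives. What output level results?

At ∞:1, everything above -15 dBFS is held at the ceiling.

-15 dBFS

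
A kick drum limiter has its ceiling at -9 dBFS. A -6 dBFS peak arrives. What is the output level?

-9 dBFS

At ∞:1, everything above -9 dBFS is held at the ceiling.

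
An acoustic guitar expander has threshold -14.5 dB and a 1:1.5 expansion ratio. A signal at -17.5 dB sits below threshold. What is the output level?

-19 dB

Undershoot = (-14.5) − (-17.5) = 3 dB.
At 1:1.5, that expands to 4.5 dB under threshold.
Output = -14.5 − 4.5 = -19 dB.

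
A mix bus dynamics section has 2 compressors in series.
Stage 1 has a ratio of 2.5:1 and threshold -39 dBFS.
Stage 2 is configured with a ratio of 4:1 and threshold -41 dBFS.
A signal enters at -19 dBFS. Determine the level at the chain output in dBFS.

-38.5 dBFS

Stage 1: 20 dB above -39 dBFS, reduced 2.5:1 to 8 dB above → -31 dBFS.
Stage 2: 10 dB above -41 dBFS, reduced 4:1 to 2.5 dB above → -38.5 dBFS.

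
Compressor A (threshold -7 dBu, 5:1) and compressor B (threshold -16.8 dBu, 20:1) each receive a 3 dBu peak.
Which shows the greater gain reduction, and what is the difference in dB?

A: overshoot 10 dB → output overshoot 2 dB → GR 8 dB.
B: overshoot 19.8 dB → output overshoot 0.99 dB → GR 18.81 dB.
B reduces 10.81 dB more.

B, by 10.81 dB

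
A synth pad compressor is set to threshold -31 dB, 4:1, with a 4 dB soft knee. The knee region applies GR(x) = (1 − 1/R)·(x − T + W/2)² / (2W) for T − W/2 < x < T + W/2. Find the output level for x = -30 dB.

x − T + W/2 = -30 − (-31) + 2 = 3.
GR = (1 − 1/4) × 3² / 8 = 0.75 × 9 / 8 = 0.84375 dB.
Output = -30 − 0.84375 = -30.84375 dB.

-30.84375 dB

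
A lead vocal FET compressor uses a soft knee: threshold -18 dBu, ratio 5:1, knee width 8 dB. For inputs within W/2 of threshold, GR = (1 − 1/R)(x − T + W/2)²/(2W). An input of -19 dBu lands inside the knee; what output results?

-19.45 dBu

x − T + W/2 = -19 − (-18) + 4 = 3.
GR = (1 − 1/5) × 3² / 16 = 0.8 × 9 / 16 = 0.45 dB.
Output = -19 − 0.45 = -19.45 dBu.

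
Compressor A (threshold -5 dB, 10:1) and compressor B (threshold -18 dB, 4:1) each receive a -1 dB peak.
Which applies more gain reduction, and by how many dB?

A: 4 dB over, compressed to 0.4 dB over, so 3.6 dB of GR.
B: 17 dB over, compressed to 4.25 dB over, so 12.75 dB of GR.
B reduces 9.15 dB more.

B, by 9.15 dB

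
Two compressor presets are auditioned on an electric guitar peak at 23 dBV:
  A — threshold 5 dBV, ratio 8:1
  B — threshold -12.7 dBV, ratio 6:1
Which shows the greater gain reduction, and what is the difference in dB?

A: 18 dB over, compressed to 2.25 dB over, so 15.75 dB of GR.
B: 35.7 dB over, compressed to 5.95 dB over, so 29.75 dB of GR.
B applies 14 dB more gain reduction.

B, by 14 dB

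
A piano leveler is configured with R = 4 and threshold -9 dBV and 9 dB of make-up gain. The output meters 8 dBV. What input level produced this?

23 dBV

Remove make-up: 8 − 9 = -1 dBV.
Post-compression overshoot = -1 − (-9) = 8 dB.
Input overshoot = R × output overshoot = 32 dB → input = -9 + 32 = 23 dBV.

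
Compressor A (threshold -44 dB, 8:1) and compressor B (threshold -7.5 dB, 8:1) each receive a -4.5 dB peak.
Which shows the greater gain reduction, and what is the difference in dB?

A, by 31.9375 dB

A: overshoot 39.5 dB → output overshoot 4.9375 dB → GR 34.5625 dB.
B: overshoot 3 dB → output overshoot 0.375 dB → GR 2.625 dB.
A reduces 31.9375 dB more.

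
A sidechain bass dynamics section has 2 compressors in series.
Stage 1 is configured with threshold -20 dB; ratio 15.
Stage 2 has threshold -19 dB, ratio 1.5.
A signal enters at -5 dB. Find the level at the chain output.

-19 dB

Stage 1: -5 dB is 15 dB over -20 dB; at 15:1 that becomes 1 dB over, giving -19 dB.
Stage 2: below threshold (-19 ≤ -19); passes unchanged; output -19 dB.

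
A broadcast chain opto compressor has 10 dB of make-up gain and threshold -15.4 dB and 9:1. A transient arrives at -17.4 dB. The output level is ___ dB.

-17.4 dB is 2 dB below the -15.4 dB threshold, so no gain reduction is applied.
Make-up gain adds 10 dB: -17.4 + 10 = -7.4 dB.

-7.4 dB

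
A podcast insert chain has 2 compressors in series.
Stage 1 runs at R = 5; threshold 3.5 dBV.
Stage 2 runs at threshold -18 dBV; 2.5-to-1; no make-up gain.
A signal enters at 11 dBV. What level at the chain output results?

Stage 1: overshoot 7.5 dB → 7.5/5 = 1.5 dB → 5 dBV.
Stage 2: 23 dB above -18 dBV, reduced 2.5:1 to 9.2 dB above → -8.8 dBV.

-8.8 dBV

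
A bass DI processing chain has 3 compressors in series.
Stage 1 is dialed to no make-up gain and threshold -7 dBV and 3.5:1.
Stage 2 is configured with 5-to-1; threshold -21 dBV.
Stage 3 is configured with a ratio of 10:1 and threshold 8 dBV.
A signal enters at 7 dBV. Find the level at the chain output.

-17.4 dBV

Stage 1: overshoot 14 dB → 14/3.5 = 4 dB → -3 dBV.
Stage 2: -3 dBV is 18 dB over -21 dBV; at 5:1 that becomes 3.6 dB over, giving -17.4 dBV.
Stage 3: -17.4 dBV ≤ 8 dBV, so stage 3 doesn't engage; output -17.4 dBV.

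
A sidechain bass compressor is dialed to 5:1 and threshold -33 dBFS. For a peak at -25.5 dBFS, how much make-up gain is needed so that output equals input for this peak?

6 dB

Without make-up, output = threshold + overshoot/5 = -33 + 1.5 = -31.5 dBFS.
Gap to target: 6 dB.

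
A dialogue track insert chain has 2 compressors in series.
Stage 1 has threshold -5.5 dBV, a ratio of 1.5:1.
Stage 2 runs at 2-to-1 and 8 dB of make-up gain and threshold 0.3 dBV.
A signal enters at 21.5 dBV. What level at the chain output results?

Stage 1: 27 dB above -5.5 dBV, reduced 1.5:1 to 18 dB above → 12.5 dBV.
Stage 2: 12.2 dB above 0.3 dBV, reduced 2:1 to 6.1 dB above → 6.4 dBV; +8 dB make-up → 14.4 dBV.

14.4 dBV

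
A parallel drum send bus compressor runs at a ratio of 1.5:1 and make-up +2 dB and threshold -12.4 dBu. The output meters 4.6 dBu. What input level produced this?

10.1 dBu

Remove make-up: 4.6 − 2 = 2.6 dBu.
Post-compression overshoot = 2.6 − (-12.4) = 15 dB.
Input overshoot = R × output overshoot = 22.5 dB → input = -12.4 + 22.5 = 10.1 dBu.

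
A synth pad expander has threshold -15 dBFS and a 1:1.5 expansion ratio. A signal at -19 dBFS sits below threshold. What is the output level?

Below threshold, a 1:1.5 expander applies gain = (1.5−1)×(T − x) of attenuation.
(1.5−1) × 4 = 2 dB, so output = -19 − 2 = -21 dBFS.

-21 dBFS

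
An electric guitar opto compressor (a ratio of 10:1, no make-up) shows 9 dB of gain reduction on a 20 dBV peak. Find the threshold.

Let T be the threshold. Output overshoot = (input overshoot)/R, so 11 − T = (20 − T)/10.
10·(11 − T) = 20 − T → 9·T = 110 − 20 = 90.
T = 90/9 = 10 dBV.

10 dBV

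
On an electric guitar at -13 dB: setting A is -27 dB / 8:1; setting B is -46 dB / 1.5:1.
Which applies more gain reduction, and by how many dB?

A: 14 dB over, compressed to 1.75 dB over, so 12.25 dB of GR.
B: 33 dB over, compressed to 22 dB over, so 11 dB of GR.
A applies 1.25 dB more gain reduction.

A, by 1.25 dB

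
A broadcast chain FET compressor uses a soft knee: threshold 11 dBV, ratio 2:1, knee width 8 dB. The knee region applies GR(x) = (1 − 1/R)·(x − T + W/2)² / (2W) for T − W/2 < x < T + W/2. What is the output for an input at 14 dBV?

x − T + W/2 = 14 − 11 + 4 = 7.
GR = (1 − 1/2) × 7² / 16 = 0.5 × 49 / 16 = 1.53125 dB.
Output = 14 − 1.53125 = 12.46875 dBV.

12.46875 dBV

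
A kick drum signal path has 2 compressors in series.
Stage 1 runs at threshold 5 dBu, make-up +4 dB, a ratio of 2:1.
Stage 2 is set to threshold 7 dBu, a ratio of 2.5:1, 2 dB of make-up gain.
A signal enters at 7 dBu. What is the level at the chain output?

10.2 dBu

Stage 1: 7 dBu is 2 dB over 5 dBu; at 2:1 that becomes 1 dB over, giving 6 dBu; +4 dB make-up → 10 dBu.
Stage 2: 10 dBu is 3 dB over 7 dBu; at 2.5:1 that becomes 1.2 dB over, giving 8.2 dBu; +2 dB make-up → 10.2 dBu.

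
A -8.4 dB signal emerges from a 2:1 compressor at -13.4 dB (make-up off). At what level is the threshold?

-18.4 dB

Let T be the threshold. Output overshoot = (input overshoot)/R, so -13.4 − T = (-8.4 − T)/2.
2·(-13.4 − T) = -8.4 − T → 1·T = -26.8 − (-8.4) = -18.4.
T = -18.4/1 = -18.4 dB.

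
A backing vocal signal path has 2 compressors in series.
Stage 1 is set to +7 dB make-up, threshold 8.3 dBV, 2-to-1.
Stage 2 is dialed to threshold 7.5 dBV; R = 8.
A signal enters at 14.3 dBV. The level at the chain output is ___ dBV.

8.85 dBV

Stage 1: 6 dB above 8.3 dBV, reduced 2:1 to 3 dB above → 11.3 dBV; +7 dB make-up → 18.3 dBV.
Stage 2: overshoot 10.8 dB → 10.8/8 = 1.35 dB → 8.85 dBV.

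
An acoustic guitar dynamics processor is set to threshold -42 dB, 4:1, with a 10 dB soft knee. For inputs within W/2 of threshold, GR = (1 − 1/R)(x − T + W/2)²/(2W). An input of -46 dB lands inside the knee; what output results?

-46.0375 dB

x − T + W/2 = -46 − (-42) + 5 = 1.
GR = (1 − 1/4) × 1² / 20 = 0.75 × 1 / 20 = 0.0375 dB.
Output = -46 − 0.0375 = -46.0375 dB.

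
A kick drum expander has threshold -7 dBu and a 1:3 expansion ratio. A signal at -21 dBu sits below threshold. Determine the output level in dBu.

-49 dBu

The input is 14 dB below the -7 dBu threshold.
A 1:3 expander multiplies undershoot by 3: 14 × 3 = 42 dB below threshold.
Output = -7 − 42 = -49 dBu.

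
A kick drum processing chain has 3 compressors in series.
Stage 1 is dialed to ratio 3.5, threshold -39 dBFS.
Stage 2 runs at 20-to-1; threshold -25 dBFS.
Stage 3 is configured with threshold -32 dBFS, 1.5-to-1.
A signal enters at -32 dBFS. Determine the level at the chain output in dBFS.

Stage 1: 7 dB above -39 dBFS, reduced 3.5:1 to 2 dB above → -37 dBFS.
Stage 2: below threshold (-37 ≤ -25); passes unchanged; output -37 dBFS.
Stage 3: -37 dBFS is at or below the -32 dBFS threshold — no compression; output -37 dBFS.

-37 dBFS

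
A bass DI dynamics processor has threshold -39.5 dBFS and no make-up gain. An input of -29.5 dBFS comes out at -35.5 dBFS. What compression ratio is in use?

Input overshoot = -29.5 − (-39.5) = 10 dB; output overshoot = -35.5 − (-39.5) = 4 dB.
Ratio = 10 / 4 = 2.5.

2.5:1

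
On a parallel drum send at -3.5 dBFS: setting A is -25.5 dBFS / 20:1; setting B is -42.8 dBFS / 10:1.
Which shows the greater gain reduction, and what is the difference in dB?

A: GR = 22 − 22/20 = 20.9 dB.
B: GR = 39.3 − 39.3/10 = 35.37 dB.
Difference: 14.47 dB in favour of B.

B, by 14.47 dB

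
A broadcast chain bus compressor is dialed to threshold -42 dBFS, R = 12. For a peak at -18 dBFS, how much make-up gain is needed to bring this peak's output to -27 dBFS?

13 dB

Without make-up, output = threshold + overshoot/12 = -42 + 2 = -40 dBFS.
Gap to target: 13 dB.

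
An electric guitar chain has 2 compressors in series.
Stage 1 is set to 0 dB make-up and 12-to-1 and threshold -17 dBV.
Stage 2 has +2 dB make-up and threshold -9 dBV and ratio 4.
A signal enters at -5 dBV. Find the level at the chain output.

Stage 1: overshoot 12 dB → 12/12 = 1 dB → -16 dBV.
Stage 2: -16 dBV ≤ -9 dBV, so stage 2 doesn't engage; make-up brings it to -14 dBV.

-14 dBV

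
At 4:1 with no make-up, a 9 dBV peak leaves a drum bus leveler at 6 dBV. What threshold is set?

5 dBV

Gain reduction = 9 − 6 = 3 dB; output overshoot = GR / (R − 1) = 3 / 3 = 1 dB.
Threshold = output − output overshoot = 6 − 1 = 5 dBV.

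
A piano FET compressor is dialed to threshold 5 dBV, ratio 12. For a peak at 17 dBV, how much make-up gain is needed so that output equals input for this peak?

11 dB

The peak compresses to 5 + 12/12 = 6 dBV.
To reach 17 dBV requires 17 − 6 = 11 dB of make-up.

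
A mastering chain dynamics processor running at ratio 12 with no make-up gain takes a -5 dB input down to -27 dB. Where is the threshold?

-29 dB

Gain reduction = -5 − (-27) = 22 dB; output overshoot = GR / (R − 1) = 22 / 11 = 2 dB.
Threshold = output − output overshoot = -27 − 2 = -29 dB.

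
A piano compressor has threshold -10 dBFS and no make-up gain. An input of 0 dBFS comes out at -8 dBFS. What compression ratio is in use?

Input overshoot = 0 − (-10) = 10 dB; output overshoot = -8 − (-10) = 2 dB.
Ratio = 10 / 2 = 5.

5:1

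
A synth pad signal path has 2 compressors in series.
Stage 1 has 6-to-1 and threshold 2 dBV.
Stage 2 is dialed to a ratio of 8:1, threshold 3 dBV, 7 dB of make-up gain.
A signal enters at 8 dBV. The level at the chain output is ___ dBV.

10 dBV

Stage 1: 6 dB above 2 dBV, reduced 6:1 to 1 dB above → 3 dBV.
Stage 2: below threshold (3 ≤ 3); passes unchanged; make-up brings it to 10 dBV.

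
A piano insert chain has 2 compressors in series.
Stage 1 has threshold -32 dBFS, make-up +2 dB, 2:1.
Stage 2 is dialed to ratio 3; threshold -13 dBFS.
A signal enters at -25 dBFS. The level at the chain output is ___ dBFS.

Stage 1: overshoot 7 dB → 7/2 = 3.5 dB → -28.5 dBFS; +2 dB make-up → -26.5 dBFS.
Stage 2: below threshold (-26.5 ≤ -13); passes unchanged; output -26.5 dBFS.

-26.5 dBFS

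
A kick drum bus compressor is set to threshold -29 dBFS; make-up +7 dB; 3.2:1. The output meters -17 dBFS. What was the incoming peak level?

-13 dBFS

Remove make-up: -17 − 7 = -24 dBFS.
The compressed level sits -24 − (-29) = 5 dB over threshold.
Input overshoot = R × output overshoot = 16 dB → input = -29 + 16 = -13 dBFS.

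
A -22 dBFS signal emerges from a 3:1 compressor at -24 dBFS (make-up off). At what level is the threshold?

Let T be the threshold. Output overshoot = (input overshoot)/R, so -24 − T = (-22 − T)/3.
3·(-24 − T) = -22 − T → 2·T = -72 − (-22) = -50.
T = -50/2 = -25 dBFS.

-25 dBFS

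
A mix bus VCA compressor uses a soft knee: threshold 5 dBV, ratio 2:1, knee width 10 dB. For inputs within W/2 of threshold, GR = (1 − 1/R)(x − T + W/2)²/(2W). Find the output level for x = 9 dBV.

x − T + W/2 = 9 − 5 + 5 = 9.
GR = (1 − 1/2) × 9² / 20 = 0.5 × 81 / 20 = 2.025 dB.
Output = 9 − 2.025 = 6.975 dBV.

6.975 dBV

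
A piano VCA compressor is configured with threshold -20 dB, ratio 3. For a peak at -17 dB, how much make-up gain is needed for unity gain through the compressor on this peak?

2 dB

Without make-up, output = threshold + overshoot/3 = -20 + 1 = -19 dB.
Gap to target: 2 dB.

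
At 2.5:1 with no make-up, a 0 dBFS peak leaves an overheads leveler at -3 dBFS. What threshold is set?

Let T be the threshold. Output overshoot = (input overshoot)/R, so -3 − T = (0 − T)/2.5.
2.5·(-3 − T) = 0 − T → 1.5·T = -7.5 − 0 = -7.5.
T = -7.5/1.5 = -5 dBFS.

-5 dBFS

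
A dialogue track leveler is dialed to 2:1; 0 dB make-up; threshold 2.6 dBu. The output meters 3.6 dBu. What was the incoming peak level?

That's 1 dB above the 2.6 dBu threshold.
Undo the ratio: input overshoot = 1 × 2 = 2 dB, giving input = 4.6 dBu.

4.6 dBu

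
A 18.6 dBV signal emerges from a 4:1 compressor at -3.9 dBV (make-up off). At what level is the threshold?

Let T be the threshold. Output overshoot = (input overshoot)/R, so -3.9 − T = (18.6 − T)/4.
4·(-3.9 − T) = 18.6 − T → 3·T = -15.6 − 18.6 = -34.2.
T = -34.2/3 = -11.4 dBV.

-11.4 dBV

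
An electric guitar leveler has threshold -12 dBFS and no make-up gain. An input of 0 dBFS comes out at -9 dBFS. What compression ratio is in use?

Input overshoot = 0 − (-12) = 12 dB; output overshoot = -9 − (-12) = 3 dB.
Ratio = 12 / 3 = 4.

4:1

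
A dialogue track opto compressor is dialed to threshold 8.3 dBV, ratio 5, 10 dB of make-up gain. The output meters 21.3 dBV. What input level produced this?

Remove make-up: 21.3 − 10 = 11.3 dBV.
That's 3 dB above the 8.3 dBV threshold.
Undo the ratio: input overshoot = 3 × 5 = 15 dB, giving input = 23.3 dBV.

23.3 dBV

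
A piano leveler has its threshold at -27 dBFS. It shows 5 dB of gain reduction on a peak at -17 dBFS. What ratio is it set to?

2:1

Input overshoot = -17 − (-27) = 10 dB.
Output overshoot = 10 − 5 = 5 dB.
Ratio = input overshoot / output overshoot = 10 / 5 = 2.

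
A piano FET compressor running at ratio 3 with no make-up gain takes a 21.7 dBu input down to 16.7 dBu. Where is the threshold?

14.2 dBu

Gain reduction = 21.7 − 16.7 = 5 dB; output overshoot = GR / (R − 1) = 5 / 2 = 2.5 dB.
Threshold = output − output overshoot = 16.7 − 2.5 = 14.2 dBu.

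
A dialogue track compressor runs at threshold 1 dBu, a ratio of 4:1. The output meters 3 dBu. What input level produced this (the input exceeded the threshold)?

Post-compression overshoot = 3 − 1 = 2 dB.
Undo the ratio: input overshoot = 2 × 4 = 8 dB, giving input = 9 dBu.

9 dBu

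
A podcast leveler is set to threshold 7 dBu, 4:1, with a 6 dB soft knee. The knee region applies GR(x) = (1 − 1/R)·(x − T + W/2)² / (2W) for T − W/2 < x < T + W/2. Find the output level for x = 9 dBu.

7.4375 dBu

x − T + W/2 = 9 − 7 + 3 = 5.
GR = (1 − 1/4) × 5² / 12 = 0.75 × 25 / 12 = 1.5625 dB.
Output = 9 − 1.5625 = 7.4375 dBu.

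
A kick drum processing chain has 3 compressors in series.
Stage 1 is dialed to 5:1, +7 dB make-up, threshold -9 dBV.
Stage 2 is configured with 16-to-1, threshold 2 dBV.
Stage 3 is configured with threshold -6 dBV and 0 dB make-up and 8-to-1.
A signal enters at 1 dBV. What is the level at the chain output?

-5.25 dBV

Stage 1: overshoot 10 dB → 10/5 = 2 dB → -7 dBV; +7 dB make-up → 0 dBV.
Stage 2: below threshold (0 ≤ 2); passes unchanged; output 0 dBV.
Stage 3: overshoot 6 dB → 6/8 = 0.75 dB → -5.25 dBV.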